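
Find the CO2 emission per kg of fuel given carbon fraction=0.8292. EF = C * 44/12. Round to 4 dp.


EF = C_frac * (M_CO2 / M_C)
EF = 0.8292 * (44/12)
EF = 0.8292 * 3.666667 = 3.0404 kg_CO2/kg_fuel


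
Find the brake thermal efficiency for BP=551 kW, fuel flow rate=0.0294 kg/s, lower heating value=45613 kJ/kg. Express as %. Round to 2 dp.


eta_BTE = (BP / (mf * LHV)) * 100
Denominator = 0.0294 * 45613 = 1341.0222 kW
eta_BTE = (551 / 1341.0222) * 100 = 41.09%


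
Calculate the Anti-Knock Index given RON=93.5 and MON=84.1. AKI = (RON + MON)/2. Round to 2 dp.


AKI = (RON + MON) / 2
AKI = (93.5 + 84.1) / 2
AKI = 177.6 / 2 = 88.80


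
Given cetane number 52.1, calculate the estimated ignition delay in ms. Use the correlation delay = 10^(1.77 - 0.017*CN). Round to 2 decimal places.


delay = 10^(1.77 - 0.017*CN)
Exponent = 1.77 - 0.017*52.1 = 0.8843
delay = 10^0.8843 = 7.66 ms


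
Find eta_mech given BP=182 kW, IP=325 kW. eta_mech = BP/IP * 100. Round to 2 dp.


eta_mech = (BP / IP) * 100
Ratio = 182 / 325 = 0.5600
eta_mech = 0.5600 * 100 = 56.00%


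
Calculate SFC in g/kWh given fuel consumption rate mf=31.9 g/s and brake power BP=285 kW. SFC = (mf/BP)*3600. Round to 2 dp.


SFC = (mf / BP) * 3600
Rate = 31.9 / 285 = 0.111930 g/(s*kW)
SFC = 0.111930 * 3600 = 402.95 g/kWh


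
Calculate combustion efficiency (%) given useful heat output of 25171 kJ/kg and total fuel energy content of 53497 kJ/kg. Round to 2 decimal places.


Efficiency = (Q_useful / Q_fuel) * 100
Efficiency = (25171 / 53497) * 100
Efficiency = 0.4705 * 100 = 47.05%


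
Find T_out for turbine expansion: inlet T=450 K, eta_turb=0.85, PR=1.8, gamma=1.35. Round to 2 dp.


T_out = T_in * (1 - eta * (1 - PR^(-(gamma-1)/gamma)))
Exponent = -(1.35-1)/1.35 = -0.25925926
PR^exp = 1.8^(-0.25925926) = 0.85865408
Factor = 1 - 0.85*(1 - 0.85865408) = 0.87985597
T_out = 450 * 0.87985597 = 395.94 K


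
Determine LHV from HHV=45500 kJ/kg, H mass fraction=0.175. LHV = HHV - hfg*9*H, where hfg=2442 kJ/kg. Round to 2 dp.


LHV = HHV - hfg * 9 * H
Water correction = 2442 * 9 * 0.175 = 3846.150 kJ/kg
LHV = 45500 - 3846.150 = 41653.85 kJ/kg


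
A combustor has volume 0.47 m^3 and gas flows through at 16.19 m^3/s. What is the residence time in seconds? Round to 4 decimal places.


tau = V / Q_flow
tau = 0.47 / 16.19 = 0.0290 s


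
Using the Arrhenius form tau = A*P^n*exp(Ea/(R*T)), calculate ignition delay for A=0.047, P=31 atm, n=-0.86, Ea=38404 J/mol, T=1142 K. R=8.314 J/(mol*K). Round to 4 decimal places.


tau = A * P^n * exp(Ea/(R*T))
P^n = 31^(-0.86) = 0.05217097
Ea/(R*T) = 38404/(8.314*1142) = 4.044831
exp(Ea/(R*T)) = 57.101512
tau = 0.047 * 0.05217097 * 57.101512 = 0.1400 ms


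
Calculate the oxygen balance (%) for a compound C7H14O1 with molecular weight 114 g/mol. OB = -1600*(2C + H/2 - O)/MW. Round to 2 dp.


OB = -1600 * (2C + H/2 - O) / MW
Inner = 2*7 + 14/2 - 1 = 20.00
OB = -1600 * 20.00 / 114 = -280.70%


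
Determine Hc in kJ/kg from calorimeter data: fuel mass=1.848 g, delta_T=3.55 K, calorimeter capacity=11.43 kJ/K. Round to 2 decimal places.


Hc = C_cal * delta_T / m_fuel
Q_released = 11.43 * 3.55 = 40.5765 kJ
m_fuel = 1.848 g = 1.848/1000 kg = 0.001848 kg
Hc = 40.5765 / 0.001848 = 21956.98 kJ/kg


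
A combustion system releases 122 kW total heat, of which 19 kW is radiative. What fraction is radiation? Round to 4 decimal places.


f_rad = Q_rad / Q_total
f_rad = 19 / 122 = 0.1557


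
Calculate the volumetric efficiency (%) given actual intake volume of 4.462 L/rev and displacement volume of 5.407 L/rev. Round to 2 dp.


eta_v = (V_actual / V_disp) * 100
Ratio = 4.462 / 5.407 = 0.8252
eta_v = 0.8252 * 100 = 82.52%


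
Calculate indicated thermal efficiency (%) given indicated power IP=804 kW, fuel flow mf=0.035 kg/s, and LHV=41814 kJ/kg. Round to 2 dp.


eta_ith = (IP / (mf * LHV)) * 100
Denominator = 0.035 * 41814 = 1463.4900 kW
eta_ith = (804 / 1463.4900) * 100 = 54.94%


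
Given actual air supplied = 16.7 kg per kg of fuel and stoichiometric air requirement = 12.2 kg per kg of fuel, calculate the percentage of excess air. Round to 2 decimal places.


Excess air = actual - stoichiometric = 16.7 - 12.2 = 4.50 kg/kg fuel
Excess air % = (excess / stoich) * 100 = (4.50 / 12.2) * 100 = 36.89%


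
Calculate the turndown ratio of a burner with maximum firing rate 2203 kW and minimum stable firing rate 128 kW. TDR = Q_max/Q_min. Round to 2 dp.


TDR = Q_max / Q_min
TDR = 2203 / 128 = 17.21


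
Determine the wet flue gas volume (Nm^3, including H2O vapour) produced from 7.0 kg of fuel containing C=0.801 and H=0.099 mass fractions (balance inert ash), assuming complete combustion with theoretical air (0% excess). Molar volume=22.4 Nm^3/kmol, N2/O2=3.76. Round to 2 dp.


Per kg fuel: CO2 = (C/12 kmol)*22.4 = (0.801/12)*22.4 = 1.49520 Nm^3
Per kg fuel: H2O = (H/2 kmol)*22.4 = (0.099/2)*22.4 = 1.10880 Nm^3
O2 needed per kg fuel = C/12 + H/4 = 0.801/12 + 0.099/4 = 0.09150000 kmol
Per kg fuel: N2 = O2*3.76*22.4 = 0.09150000*3.76*22.4 = 7.70650 Nm^3
Total per kg = 1.49520 + 1.10880 + 7.70650 = 10.31050 Nm^3
Total = 10.31050 * 7.0 = 72.17 Nm^3


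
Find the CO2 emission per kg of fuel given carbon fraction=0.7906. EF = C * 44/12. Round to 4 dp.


EF = C_frac * (M_CO2 / M_C)
EF = 0.7906 * (44/12)
EF = 0.7906 * 3.666667 = 2.8989 kg_CO2/kg_fuel


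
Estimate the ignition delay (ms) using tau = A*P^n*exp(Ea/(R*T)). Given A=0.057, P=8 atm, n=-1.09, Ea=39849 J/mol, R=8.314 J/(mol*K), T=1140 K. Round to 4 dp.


tau = A * P^n * exp(Ea/(R*T))
P^n = 8^(-1.09) = 0.10366494
Ea/(R*T) = 39849/(8.314*1140) = 4.204386
exp(Ea/(R*T)) = 66.979443
tau = 0.057 * 0.10366494 * 66.979443 = 0.3958 ms


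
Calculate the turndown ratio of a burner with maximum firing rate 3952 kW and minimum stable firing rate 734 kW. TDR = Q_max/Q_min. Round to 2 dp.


TDR = Q_max / Q_min
TDR = 3952 / 734 = 5.38


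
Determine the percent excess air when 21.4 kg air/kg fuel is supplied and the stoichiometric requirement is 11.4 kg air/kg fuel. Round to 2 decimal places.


Excess air = actual - stoichiometric = 21.4 - 11.4 = 10.00 kg/kg fuel
Excess air % = (excess / stoich) * 100 = (10.00 / 11.4) * 100 = 87.72%


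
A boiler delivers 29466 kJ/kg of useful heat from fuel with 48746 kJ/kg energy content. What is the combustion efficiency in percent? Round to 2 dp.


Efficiency = (Q_useful / Q_fuel) * 100
Efficiency = (29466 / 48746) * 100
Efficiency = 0.6045 * 100 = 60.45%


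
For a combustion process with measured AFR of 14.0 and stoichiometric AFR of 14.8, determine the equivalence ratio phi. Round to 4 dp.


phi = AFR_stoich / AFR_actual
phi = 14.8 / 14.0 = 1.0571


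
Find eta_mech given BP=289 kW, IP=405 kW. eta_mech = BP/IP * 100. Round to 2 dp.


eta_mech = (BP / IP) * 100
Ratio = 289 / 405 = 0.7136
eta_mech = 0.7136 * 100 = 71.36%


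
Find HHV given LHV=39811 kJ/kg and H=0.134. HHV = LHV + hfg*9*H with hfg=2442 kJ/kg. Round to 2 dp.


HHV = LHV + hfg * 9 * H
Water addition = 2442 * 9 * 0.134 = 2945.052 kJ/kg
HHV = 39811 + 2945.052 = 42756.05 kJ/kg


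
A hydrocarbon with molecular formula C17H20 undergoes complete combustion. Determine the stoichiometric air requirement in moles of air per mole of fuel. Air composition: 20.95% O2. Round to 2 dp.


Balanced combustion: C17H20 + 22 O2 -> 17 CO2 + 10 H2O
O2 needed = C + H/4 = 17 + 20/4 = 22.00 moles
Air moles = O2 / 0.2095 = 22.00 / 0.2095 = 105.01 moles air


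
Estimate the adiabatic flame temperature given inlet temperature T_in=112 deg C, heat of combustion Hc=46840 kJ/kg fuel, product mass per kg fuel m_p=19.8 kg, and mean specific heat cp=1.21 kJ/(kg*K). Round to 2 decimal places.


T_ad = T_in + Hc / (m_p * cp)
Denominator = 19.8 * 1.21 = 23.9580
Temperature rise = 46840 / 23.9580 = 1955.09 K
T_ad = 112 + 1955.09 = 2067.09 deg C


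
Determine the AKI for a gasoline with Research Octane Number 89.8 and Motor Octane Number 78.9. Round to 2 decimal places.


AKI = (RON + MON) / 2
AKI = (89.8 + 78.9) / 2
AKI = 168.7 / 2 = 84.35


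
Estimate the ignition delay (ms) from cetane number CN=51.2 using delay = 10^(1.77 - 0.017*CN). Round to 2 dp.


delay = 10^(1.77 - 0.017*CN)
Exponent = 1.77 - 0.017*51.2 = 0.8996
delay = 10^0.8996 = 7.94 ms


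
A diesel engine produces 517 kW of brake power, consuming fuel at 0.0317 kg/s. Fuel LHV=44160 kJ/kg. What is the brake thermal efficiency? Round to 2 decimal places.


eta_BTE = (BP / (mf * LHV)) * 100
Denominator = 0.0317 * 44160 = 1399.8720 kW
eta_BTE = (517 / 1399.8720) * 100 = 36.93%


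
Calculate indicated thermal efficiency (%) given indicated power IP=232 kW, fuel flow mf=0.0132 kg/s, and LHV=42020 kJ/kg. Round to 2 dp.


eta_ith = (IP / (mf * LHV)) * 100
Denominator = 0.0132 * 42020 = 554.6640 kW
eta_ith = (232 / 554.6640) * 100 = 41.83%


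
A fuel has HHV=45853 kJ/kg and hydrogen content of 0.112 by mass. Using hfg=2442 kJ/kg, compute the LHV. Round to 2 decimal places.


LHV = HHV - hfg * 9 * H
Water correction = 2442 * 9 * 0.112 = 2461.536 kJ/kg
LHV = 45853 - 2461.536 = 43391.46 kJ/kg


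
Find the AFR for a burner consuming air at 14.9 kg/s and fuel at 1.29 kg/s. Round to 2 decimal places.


AFR = m_air / m_fuel
AFR = 14.9 / 1.29 = 11.55


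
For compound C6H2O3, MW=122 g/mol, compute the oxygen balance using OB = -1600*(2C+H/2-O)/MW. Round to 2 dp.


OB = -1600 * (2C + H/2 - O) / MW
Inner = 2*6 + 2/2 - 3 = 10.00
OB = -1600 * 10.00 / 122 = -131.15%


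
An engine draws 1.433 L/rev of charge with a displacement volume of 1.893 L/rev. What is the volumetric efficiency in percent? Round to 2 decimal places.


eta_v = (V_actual / V_disp) * 100
Ratio = 1.433 / 1.893 = 0.7570
eta_v = 0.7570 * 100 = 75.70%


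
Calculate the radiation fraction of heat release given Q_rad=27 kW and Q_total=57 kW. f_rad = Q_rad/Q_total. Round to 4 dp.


f_rad = Q_rad / Q_total
f_rad = 27 / 57 = 0.4737


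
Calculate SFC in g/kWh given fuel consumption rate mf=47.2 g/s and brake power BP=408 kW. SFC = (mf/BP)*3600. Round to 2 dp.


SFC = (mf / BP) * 3600
Rate = 47.2 / 408 = 0.115686 g/(s*kW)
SFC = 0.115686 * 3600 = 416.47 g/kWh


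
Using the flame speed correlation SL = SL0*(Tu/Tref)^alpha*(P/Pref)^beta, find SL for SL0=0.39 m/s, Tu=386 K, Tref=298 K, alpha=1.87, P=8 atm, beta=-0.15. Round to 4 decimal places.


SL = SL0 * (Tu/Tref)^alpha * (P/Pref)^beta
T ratio = 386/298 = 1.29530201
(T ratio)^alpha = 1.29530201^1.87 = 1.622310
(P/Pref)^beta = 8^(-0.15) = 0.732043
SL = 0.39 * 1.622310 * 0.732043 = 0.4632 m/s


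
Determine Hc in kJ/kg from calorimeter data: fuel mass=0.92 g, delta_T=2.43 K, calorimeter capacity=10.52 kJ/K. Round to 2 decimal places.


Hc = C_cal * delta_T / m_fuel
Q_released = 10.52 * 2.43 = 25.5636 kJ
m_fuel = 0.92 g = 0.92/1000 kg = 0.000920 kg
Hc = 25.5636 / 0.000920 = 27786.52 kJ/kg


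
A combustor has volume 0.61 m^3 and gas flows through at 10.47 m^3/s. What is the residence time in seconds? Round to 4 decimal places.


tau = V / Q_flow
tau = 0.61 / 10.47 = 0.0583 s


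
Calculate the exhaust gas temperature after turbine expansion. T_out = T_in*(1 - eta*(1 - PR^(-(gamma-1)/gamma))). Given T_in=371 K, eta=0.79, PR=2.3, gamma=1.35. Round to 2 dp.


T_out = T_in * (1 - eta * (1 - PR^(-(gamma-1)/gamma)))
Exponent = -(1.35-1)/1.35 = -0.25925926
PR^exp = 2.3^(-0.25925926) = 0.80578413
Factor = 1 - 0.79*(1 - 0.80578413) = 0.84656946
T_out = 371 * 0.84656946 = 314.08 K


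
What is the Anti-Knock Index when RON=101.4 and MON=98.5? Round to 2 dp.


AKI = (RON + MON) / 2
AKI = (101.4 + 98.5) / 2
AKI = 199.9 / 2 = 99.95


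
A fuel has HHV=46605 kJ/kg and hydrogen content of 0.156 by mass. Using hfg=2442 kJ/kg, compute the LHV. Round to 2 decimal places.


LHV = HHV - hfg * 9 * H
Water correction = 2442 * 9 * 0.156 = 3428.568 kJ/kg
LHV = 46605 - 3428.568 = 43176.43 kJ/kg


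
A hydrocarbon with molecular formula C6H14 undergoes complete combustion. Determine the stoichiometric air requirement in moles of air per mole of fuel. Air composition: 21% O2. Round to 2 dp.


Balanced combustion: C6H14 + 9.5 O2 -> 6 CO2 + 7 H2O
O2 needed = C + H/4 = 6 + 14/4 = 9.50 moles
Air moles = O2 / 0.21 = 9.50 / 0.21 = 45.24 moles air


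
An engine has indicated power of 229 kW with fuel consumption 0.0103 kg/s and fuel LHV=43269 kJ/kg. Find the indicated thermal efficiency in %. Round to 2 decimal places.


eta_ith = (IP / (mf * LHV)) * 100
Denominator = 0.0103 * 43269 = 445.6707 kW
eta_ith = (229 / 445.6707) * 100 = 51.38%


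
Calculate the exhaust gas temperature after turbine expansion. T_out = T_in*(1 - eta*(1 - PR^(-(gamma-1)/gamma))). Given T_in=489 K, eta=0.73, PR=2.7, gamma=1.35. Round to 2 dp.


T_out = T_in * (1 - eta * (1 - PR^(-(gamma-1)/gamma)))
Exponent = -(1.35-1)/1.35 = -0.25925926
PR^exp = 2.7^(-0.25925926) = 0.77297411
Factor = 1 - 0.73*(1 - 0.77297411) = 0.83427110
T_out = 489 * 0.83427110 = 407.96 K


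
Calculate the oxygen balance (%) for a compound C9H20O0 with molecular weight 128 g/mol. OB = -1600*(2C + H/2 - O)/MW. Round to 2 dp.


OB = -1600 * (2C + H/2 - O) / MW
Inner = 2*9 + 20/2 - 0 = 28.00
OB = -1600 * 28.00 / 128 = -350.00%


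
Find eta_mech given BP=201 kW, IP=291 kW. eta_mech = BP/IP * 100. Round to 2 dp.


eta_mech = (BP / IP) * 100
Ratio = 201 / 291 = 0.6907
eta_mech = 0.6907 * 100 = 69.07%


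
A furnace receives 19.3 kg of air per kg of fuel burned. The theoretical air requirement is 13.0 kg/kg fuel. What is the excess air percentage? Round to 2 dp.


Excess air = actual - stoichiometric = 19.3 - 13.0 = 6.30 kg/kg fuel
Excess air % = (excess / stoich) * 100 = (6.30 / 13.0) * 100 = 48.46%


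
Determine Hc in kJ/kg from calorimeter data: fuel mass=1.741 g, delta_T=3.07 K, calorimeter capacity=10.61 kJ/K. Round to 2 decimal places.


Hc = C_cal * delta_T / m_fuel
Q_released = 10.61 * 3.07 = 32.5727 kJ
m_fuel = 1.741 g = 1.741/1000 kg = 0.001741 kg
Hc = 32.5727 / 0.001741 = 18709.19 kJ/kg


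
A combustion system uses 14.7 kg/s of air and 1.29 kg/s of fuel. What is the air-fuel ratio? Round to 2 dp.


AFR = m_air / m_fuel
AFR = 14.7 / 1.29 = 11.40


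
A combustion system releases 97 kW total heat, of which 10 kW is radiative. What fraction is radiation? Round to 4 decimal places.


f_rad = Q_rad / Q_total
f_rad = 10 / 97 = 0.1031


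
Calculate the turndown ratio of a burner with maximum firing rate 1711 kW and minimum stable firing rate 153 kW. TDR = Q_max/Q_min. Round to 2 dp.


TDR = Q_max / Q_min
TDR = 1711 / 153 = 11.18


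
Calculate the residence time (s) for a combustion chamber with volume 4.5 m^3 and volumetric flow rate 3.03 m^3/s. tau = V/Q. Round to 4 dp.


tau = V / Q_flow
tau = 4.5 / 3.03 = 1.4851 s


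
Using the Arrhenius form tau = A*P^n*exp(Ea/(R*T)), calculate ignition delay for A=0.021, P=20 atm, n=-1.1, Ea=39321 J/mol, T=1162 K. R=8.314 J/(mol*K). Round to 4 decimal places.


tau = A * P^n * exp(Ea/(R*T))
P^n = 20^(-1.1) = 0.03705672
Ea/(R*T) = 39321/(8.314*1162) = 4.070131
exp(Ea/(R*T)) = 58.564644
tau = 0.021 * 0.03705672 * 58.564644 = 0.0456 ms


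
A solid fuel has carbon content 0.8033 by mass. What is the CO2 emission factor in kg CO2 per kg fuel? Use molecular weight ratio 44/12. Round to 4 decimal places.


EF = C_frac * (M_CO2 / M_C)
EF = 0.8033 * (44/12)
EF = 0.8033 * 3.666667 = 2.9454 kg_CO2/kg_fuel


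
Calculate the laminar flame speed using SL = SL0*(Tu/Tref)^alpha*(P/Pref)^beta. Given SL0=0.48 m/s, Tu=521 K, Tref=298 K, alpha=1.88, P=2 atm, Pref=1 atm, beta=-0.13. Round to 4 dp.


SL = SL0 * (Tu/Tref)^alpha * (P/Pref)^beta
T ratio = 521/298 = 1.74832215
(T ratio)^alpha = 1.74832215^1.88 = 2.858435
(P/Pref)^beta = 2^(-0.13) = 0.913831
SL = 0.48 * 2.858435 * 0.913831 = 1.2538 m/s


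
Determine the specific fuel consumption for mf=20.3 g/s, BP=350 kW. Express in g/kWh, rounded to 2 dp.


SFC = (mf / BP) * 3600
Rate = 20.3 / 350 = 0.058000 g/(s*kW)
SFC = 0.058000 * 3600 = 208.80 g/kWh


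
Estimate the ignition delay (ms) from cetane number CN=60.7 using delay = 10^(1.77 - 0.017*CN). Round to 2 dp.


delay = 10^(1.77 - 0.017*CN)
Exponent = 1.77 - 0.017*60.7 = 0.7381
delay = 10^0.7381 = 5.47 ms


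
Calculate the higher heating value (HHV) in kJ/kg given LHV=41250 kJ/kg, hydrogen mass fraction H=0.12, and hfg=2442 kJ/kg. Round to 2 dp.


HHV = LHV + hfg * 9 * H
Water addition = 2442 * 9 * 0.12 = 2637.360 kJ/kg
HHV = 41250 + 2637.360 = 43887.36 kJ/kg


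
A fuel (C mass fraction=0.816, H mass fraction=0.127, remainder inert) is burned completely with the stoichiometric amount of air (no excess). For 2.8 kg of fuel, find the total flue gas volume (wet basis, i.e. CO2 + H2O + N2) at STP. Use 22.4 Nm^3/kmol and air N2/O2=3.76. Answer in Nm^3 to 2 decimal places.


Per kg fuel: CO2 = (C/12 kmol)*22.4 = (0.816/12)*22.4 = 1.52320 Nm^3
Per kg fuel: H2O = (H/2 kmol)*22.4 = (0.127/2)*22.4 = 1.42240 Nm^3
O2 needed per kg fuel = C/12 + H/4 = 0.816/12 + 0.127/4 = 0.09975000 kmol
Per kg fuel: N2 = O2*3.76*22.4 = 0.09975000*3.76*22.4 = 8.40134 Nm^3
Total per kg = 1.52320 + 1.42240 + 8.40134 = 11.34694 Nm^3
Total = 11.34694 * 2.8 = 31.77 Nm^3


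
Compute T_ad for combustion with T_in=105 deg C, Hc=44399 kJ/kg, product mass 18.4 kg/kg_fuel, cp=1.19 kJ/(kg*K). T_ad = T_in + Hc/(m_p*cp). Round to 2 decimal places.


T_ad = T_in + Hc / (m_p * cp)
Denominator = 18.4 * 1.19 = 21.8960
Temperature rise = 44399 / 21.8960 = 2027.72 K
T_ad = 105 + 2027.72 = 2132.72 deg C


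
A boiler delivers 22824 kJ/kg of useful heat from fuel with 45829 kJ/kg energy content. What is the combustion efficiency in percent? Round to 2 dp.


Efficiency = (Q_useful / Q_fuel) * 100
Efficiency = (22824 / 45829) * 100
Efficiency = 0.4980 * 100 = 49.80%


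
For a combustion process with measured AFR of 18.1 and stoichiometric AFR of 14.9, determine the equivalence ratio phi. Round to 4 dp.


phi = AFR_stoich / AFR_actual
phi = 14.9 / 18.1 = 0.8232


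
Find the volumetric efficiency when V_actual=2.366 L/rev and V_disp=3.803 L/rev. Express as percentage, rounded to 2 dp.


eta_v = (V_actual / V_disp) * 100
Ratio = 2.366 / 3.803 = 0.6221
eta_v = 0.6221 * 100 = 62.21%


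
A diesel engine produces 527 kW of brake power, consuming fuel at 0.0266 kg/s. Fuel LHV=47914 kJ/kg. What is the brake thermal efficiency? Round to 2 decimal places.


eta_BTE = (BP / (mf * LHV)) * 100
Denominator = 0.0266 * 47914 = 1274.5124 kW
eta_BTE = (527 / 1274.5124) * 100 = 41.35%


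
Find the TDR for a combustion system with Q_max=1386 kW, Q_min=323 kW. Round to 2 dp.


TDR = Q_max / Q_min
TDR = 1386 / 323 = 4.29


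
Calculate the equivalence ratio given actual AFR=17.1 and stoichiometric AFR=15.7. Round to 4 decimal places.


phi = AFR_stoich / AFR_actual
phi = 15.7 / 17.1 = 0.9181


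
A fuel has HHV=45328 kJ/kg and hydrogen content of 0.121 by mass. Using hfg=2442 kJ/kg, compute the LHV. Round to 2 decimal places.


LHV = HHV - hfg * 9 * H
Water correction = 2442 * 9 * 0.121 = 2659.338 kJ/kg
LHV = 45328 - 2659.338 = 42668.66 kJ/kg


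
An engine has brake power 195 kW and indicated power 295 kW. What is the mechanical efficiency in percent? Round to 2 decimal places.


eta_mech = (BP / IP) * 100
Ratio = 195 / 295 = 0.6610
eta_mech = 0.6610 * 100 = 66.10%


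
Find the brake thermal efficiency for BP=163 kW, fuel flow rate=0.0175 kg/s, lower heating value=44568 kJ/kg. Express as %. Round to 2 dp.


eta_BTE = (BP / (mf * LHV)) * 100
Denominator = 0.0175 * 44568 = 779.9400 kW
eta_BTE = (163 / 779.9400) * 100 = 20.90%


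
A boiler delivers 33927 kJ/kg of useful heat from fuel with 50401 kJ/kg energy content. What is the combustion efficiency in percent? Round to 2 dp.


Efficiency = (Q_useful / Q_fuel) * 100
Efficiency = (33927 / 50401) * 100
Efficiency = 0.6731 * 100 = 67.31%


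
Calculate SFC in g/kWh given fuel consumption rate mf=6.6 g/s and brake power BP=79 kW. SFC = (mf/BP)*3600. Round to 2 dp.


SFC = (mf / BP) * 3600
Rate = 6.6 / 79 = 0.083544 g/(s*kW)
SFC = 0.083544 * 3600 = 300.76 g/kWh


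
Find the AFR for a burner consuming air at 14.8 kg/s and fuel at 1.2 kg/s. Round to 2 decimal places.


AFR = m_air / m_fuel
AFR = 14.8 / 1.2 = 12.33


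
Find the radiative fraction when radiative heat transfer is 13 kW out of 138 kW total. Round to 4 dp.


f_rad = Q_rad / Q_total
f_rad = 13 / 138 = 0.0942


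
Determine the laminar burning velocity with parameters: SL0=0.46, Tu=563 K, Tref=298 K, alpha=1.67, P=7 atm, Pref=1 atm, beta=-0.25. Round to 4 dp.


SL = SL0 * (Tu/Tref)^alpha * (P/Pref)^beta
T ratio = 563/298 = 1.88926174
(T ratio)^alpha = 1.88926174^1.67 = 2.893396
(P/Pref)^beta = 7^(-0.25) = 0.614788
SL = 0.46 * 2.893396 * 0.614788 = 0.8183 m/s


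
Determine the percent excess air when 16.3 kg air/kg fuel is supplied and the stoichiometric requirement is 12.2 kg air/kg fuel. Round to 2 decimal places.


Excess air = actual - stoichiometric = 16.3 - 12.2 = 4.10 kg/kg fuel
Excess air % = (excess / stoich) * 100 = (4.10 / 12.2) * 100 = 33.61%


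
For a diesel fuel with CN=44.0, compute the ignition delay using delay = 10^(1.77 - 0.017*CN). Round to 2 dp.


delay = 10^(1.77 - 0.017*CN)
Exponent = 1.77 - 0.017*44.0 = 1.0220
delay = 10^1.0220 = 10.52 ms


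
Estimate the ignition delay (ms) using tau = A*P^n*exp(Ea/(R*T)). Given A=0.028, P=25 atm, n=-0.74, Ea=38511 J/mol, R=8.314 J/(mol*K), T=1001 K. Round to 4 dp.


tau = A * P^n * exp(Ea/(R*T))
P^n = 25^(-0.74) = 0.09236861
Ea/(R*T) = 38511/(8.314*1001) = 4.627439
exp(Ea/(R*T)) = 102.251857
tau = 0.028 * 0.09236861 * 102.251857 = 0.2645 ms


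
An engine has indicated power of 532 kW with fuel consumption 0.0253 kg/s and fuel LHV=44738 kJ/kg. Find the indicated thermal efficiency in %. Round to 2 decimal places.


eta_ith = (IP / (mf * LHV)) * 100
Denominator = 0.0253 * 44738 = 1131.8714 kW
eta_ith = (532 / 1131.8714) * 100 = 47.00%


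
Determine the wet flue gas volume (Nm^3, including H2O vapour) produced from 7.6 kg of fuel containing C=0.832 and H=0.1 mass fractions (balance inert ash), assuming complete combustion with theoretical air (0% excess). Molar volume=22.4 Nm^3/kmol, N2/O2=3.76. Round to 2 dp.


Per kg fuel: CO2 = (C/12 kmol)*22.4 = (0.832/12)*22.4 = 1.55307 Nm^3
Per kg fuel: H2O = (H/2 kmol)*22.4 = (0.1/2)*22.4 = 1.12000 Nm^3
O2 needed per kg fuel = C/12 + H/4 = 0.832/12 + 0.1/4 = 0.09433333 kmol
Per kg fuel: N2 = O2*3.76*22.4 = 0.09433333*3.76*22.4 = 7.94513 Nm^3
Total per kg = 1.55307 + 1.12000 + 7.94513 = 10.61820 Nm^3
Total = 10.61820 * 7.6 = 80.70 Nm^3


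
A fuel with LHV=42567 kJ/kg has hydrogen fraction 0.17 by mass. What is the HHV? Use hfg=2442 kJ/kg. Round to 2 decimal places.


HHV = LHV + hfg * 9 * H
Water addition = 2442 * 9 * 0.17 = 3736.260 kJ/kg
HHV = 42567 + 3736.260 = 46303.26 kJ/kg


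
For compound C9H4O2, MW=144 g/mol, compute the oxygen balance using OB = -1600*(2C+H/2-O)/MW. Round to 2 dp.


OB = -1600 * (2C + H/2 - O) / MW
Inner = 2*9 + 4/2 - 2 = 18.00
OB = -1600 * 18.00 / 144 = -200.00%


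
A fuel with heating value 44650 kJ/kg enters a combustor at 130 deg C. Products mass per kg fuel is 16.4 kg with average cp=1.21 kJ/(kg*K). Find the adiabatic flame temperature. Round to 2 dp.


T_ad = T_in + Hc / (m_p * cp)
Denominator = 16.4 * 1.21 = 19.8440
Temperature rise = 44650 / 19.8440 = 2250.05 K
T_ad = 130 + 2250.05 = 2380.05 deg C


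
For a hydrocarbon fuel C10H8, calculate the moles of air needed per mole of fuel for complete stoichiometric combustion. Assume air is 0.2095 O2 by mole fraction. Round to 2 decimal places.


Balanced combustion: C10H8 + 12 O2 -> 10 CO2 + 4 H2O
O2 needed = C + H/4 = 10 + 8/4 = 12.00 moles
Air moles = O2 / 0.2095 = 12.00 / 0.2095 = 57.28 moles air


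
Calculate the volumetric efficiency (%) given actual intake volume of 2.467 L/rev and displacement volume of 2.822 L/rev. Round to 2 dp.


eta_v = (V_actual / V_disp) * 100
Ratio = 2.467 / 2.822 = 0.8742
eta_v = 0.8742 * 100 = 87.42%


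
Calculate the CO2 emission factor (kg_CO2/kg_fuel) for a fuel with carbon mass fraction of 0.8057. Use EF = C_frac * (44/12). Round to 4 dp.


EF = C_frac * (M_CO2 / M_C)
EF = 0.8057 * (44/12)
EF = 0.8057 * 3.666667 = 2.9542 kg_CO2/kg_fuel


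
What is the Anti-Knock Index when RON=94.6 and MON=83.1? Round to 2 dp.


AKI = (RON + MON) / 2
AKI = (94.6 + 83.1) / 2
AKI = 177.7 / 2 = 88.85


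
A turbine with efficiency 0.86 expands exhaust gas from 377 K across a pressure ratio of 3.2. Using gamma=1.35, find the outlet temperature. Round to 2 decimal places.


T_out = T_in * (1 - eta * (1 - PR^(-(gamma-1)/gamma)))
Exponent = -(1.35-1)/1.35 = -0.25925926
PR^exp = 3.2^(-0.25925926) = 0.73966521
Factor = 1 - 0.86*(1 - 0.73966521) = 0.77611208
T_out = 377 * 0.77611208 = 292.59 K


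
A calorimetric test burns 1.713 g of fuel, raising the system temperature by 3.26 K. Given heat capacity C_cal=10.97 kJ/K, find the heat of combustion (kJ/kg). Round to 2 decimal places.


Hc = C_cal * delta_T / m_fuel
Q_released = 10.97 * 3.26 = 35.7622 kJ
m_fuel = 1.713 g = 1.713/1000 kg = 0.001713 kg
Hc = 35.7622 / 0.001713 = 20876.94 kJ/kg


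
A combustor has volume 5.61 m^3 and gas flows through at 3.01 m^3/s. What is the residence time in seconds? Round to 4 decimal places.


tau = V / Q_flow
tau = 5.61 / 3.01 = 1.8638 s


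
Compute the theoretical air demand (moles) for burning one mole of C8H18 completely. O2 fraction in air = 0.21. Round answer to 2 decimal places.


Balanced combustion: C8H18 + 12.5 O2 -> 8 CO2 + 9 H2O
O2 needed = C + H/4 = 8 + 18/4 = 12.50 moles
Air moles = O2 / 0.21 = 12.50 / 0.21 = 59.52 moles air


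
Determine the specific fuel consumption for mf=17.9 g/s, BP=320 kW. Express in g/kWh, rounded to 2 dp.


SFC = (mf / BP) * 3600
Rate = 17.9 / 320 = 0.055938 g/(s*kW)
SFC = 0.055938 * 3600 = 201.38 g/kWh


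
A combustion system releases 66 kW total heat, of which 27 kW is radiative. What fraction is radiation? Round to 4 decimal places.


f_rad = Q_rad / Q_total
f_rad = 27 / 66 = 0.4091


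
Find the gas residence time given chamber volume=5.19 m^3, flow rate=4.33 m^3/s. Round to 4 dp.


tau = V / Q_flow
tau = 5.19 / 4.33 = 1.1986 s


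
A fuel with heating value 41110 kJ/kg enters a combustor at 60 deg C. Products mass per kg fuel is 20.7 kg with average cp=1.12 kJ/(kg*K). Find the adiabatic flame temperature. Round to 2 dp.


T_ad = T_in + Hc / (m_p * cp)
Denominator = 20.7 * 1.12 = 23.1840
Temperature rise = 41110 / 23.1840 = 1773.21 K
T_ad = 60 + 1773.21 = 1833.21 deg C


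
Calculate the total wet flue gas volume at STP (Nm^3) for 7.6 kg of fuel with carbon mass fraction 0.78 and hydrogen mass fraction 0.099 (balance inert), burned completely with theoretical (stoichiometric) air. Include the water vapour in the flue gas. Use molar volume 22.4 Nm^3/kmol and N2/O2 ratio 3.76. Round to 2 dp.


Per kg fuel: CO2 = (C/12 kmol)*22.4 = (0.78/12)*22.4 = 1.45600 Nm^3
Per kg fuel: H2O = (H/2 kmol)*22.4 = (0.099/2)*22.4 = 1.10880 Nm^3
O2 needed per kg fuel = C/12 + H/4 = 0.78/12 + 0.099/4 = 0.08975000 kmol
Per kg fuel: N2 = O2*3.76*22.4 = 0.08975000*3.76*22.4 = 7.55910 Nm^3
Total per kg = 1.45600 + 1.10880 + 7.55910 = 10.12390 Nm^3
Total = 10.12390 * 7.6 = 76.94 Nm^3


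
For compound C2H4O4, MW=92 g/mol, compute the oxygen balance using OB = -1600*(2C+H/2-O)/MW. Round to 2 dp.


OB = -1600 * (2C + H/2 - O) / MW
Inner = 2*2 + 4/2 - 4 = 2.00
OB = -1600 * 2.00 / 92 = -34.78%


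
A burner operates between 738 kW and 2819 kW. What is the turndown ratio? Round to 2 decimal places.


TDR = Q_max / Q_min
TDR = 2819 / 738 = 3.82


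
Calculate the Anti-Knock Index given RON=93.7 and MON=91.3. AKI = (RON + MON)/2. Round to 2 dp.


AKI = (RON + MON) / 2
AKI = (93.7 + 91.3) / 2
AKI = 185.0 / 2 = 92.50


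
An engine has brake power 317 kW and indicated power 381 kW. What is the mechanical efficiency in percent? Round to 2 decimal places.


eta_mech = (BP / IP) * 100
Ratio = 317 / 381 = 0.8320
eta_mech = 0.8320 * 100 = 83.20%


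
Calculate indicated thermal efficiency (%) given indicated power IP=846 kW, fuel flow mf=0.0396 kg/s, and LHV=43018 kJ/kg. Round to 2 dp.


eta_ith = (IP / (mf * LHV)) * 100
Denominator = 0.0396 * 43018 = 1703.5128 kW
eta_ith = (846 / 1703.5128) * 100 = 49.66%


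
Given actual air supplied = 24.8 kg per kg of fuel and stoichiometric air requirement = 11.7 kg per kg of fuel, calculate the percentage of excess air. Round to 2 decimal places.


Excess air = actual - stoichiometric = 24.8 - 11.7 = 13.10 kg/kg fuel
Excess air % = (excess / stoich) * 100 = (13.10 / 11.7) * 100 = 111.97%


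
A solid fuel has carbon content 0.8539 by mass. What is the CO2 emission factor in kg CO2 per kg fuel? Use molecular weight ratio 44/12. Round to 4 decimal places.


EF = C_frac * (M_CO2 / M_C)
EF = 0.8539 * (44/12)
EF = 0.8539 * 3.666667 = 3.1310 kg_CO2/kg_fuel


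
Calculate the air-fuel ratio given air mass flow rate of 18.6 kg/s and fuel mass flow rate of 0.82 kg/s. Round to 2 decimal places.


AFR = m_air / m_fuel
AFR = 18.6 / 0.82 = 22.68


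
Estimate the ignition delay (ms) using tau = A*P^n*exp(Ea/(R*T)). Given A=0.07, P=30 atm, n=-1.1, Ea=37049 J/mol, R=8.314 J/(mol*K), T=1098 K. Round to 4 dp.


tau = A * P^n * exp(Ea/(R*T))
P^n = 30^(-1.1) = 0.02372284
Ea/(R*T) = 37049/(8.314*1098) = 4.058487
exp(Ea/(R*T)) = 57.886646
tau = 0.07 * 0.02372284 * 57.886646 = 0.0961 ms


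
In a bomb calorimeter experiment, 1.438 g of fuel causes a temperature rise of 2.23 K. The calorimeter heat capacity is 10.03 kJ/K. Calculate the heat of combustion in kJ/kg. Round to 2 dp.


Hc = C_cal * delta_T / m_fuel
Q_released = 10.03 * 2.23 = 22.3669 kJ
m_fuel = 1.438 g = 1.438/1000 kg = 0.001438 kg
Hc = 22.3669 / 0.001438 = 15554.17 kJ/kg


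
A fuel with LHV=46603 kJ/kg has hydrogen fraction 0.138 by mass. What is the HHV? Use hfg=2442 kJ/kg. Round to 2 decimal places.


HHV = LHV + hfg * 9 * H
Water addition = 2442 * 9 * 0.138 = 3032.964 kJ/kg
HHV = 46603 + 3032.964 = 49635.96 kJ/kg


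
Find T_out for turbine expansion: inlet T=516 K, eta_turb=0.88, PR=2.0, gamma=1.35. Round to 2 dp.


T_out = T_in * (1 - eta * (1 - PR^(-(gamma-1)/gamma)))
Exponent = -(1.35-1)/1.35 = -0.25925926
PR^exp = 2.0^(-0.25925926) = 0.83551680
Factor = 1 - 0.88*(1 - 0.83551680) = 0.85525478
T_out = 516 * 0.85525478 = 441.31 K


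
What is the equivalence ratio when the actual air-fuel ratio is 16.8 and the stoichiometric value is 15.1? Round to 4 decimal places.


phi = AFR_stoich / AFR_actual
phi = 15.1 / 16.8 = 0.8988


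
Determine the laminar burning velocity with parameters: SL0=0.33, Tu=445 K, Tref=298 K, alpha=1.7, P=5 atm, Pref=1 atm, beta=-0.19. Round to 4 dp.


SL = SL0 * (Tu/Tref)^alpha * (P/Pref)^beta
T ratio = 445/298 = 1.49328859
(T ratio)^alpha = 1.49328859^1.7 = 1.977172
(P/Pref)^beta = 5^(-0.19) = 0.736539
SL = 0.33 * 1.977172 * 0.736539 = 0.4806 m/s


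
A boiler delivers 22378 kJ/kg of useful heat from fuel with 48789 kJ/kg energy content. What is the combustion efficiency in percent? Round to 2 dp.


Efficiency = (Q_useful / Q_fuel) * 100
Efficiency = (22378 / 48789) * 100
Efficiency = 0.4587 * 100 = 45.87%


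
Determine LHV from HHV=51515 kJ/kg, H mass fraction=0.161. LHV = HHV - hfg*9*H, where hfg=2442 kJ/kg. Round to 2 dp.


LHV = HHV - hfg * 9 * H
Water correction = 2442 * 9 * 0.161 = 3538.458 kJ/kg
LHV = 51515 - 3538.458 = 47976.54 kJ/kg


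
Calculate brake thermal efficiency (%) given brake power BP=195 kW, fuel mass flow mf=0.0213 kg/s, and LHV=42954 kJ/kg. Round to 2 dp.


eta_BTE = (BP / (mf * LHV)) * 100
Denominator = 0.0213 * 42954 = 914.9202 kW
eta_BTE = (195 / 914.9202) * 100 = 21.31%


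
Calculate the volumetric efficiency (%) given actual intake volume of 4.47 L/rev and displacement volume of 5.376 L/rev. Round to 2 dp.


eta_v = (V_actual / V_disp) * 100
Ratio = 4.47 / 5.376 = 0.8315
eta_v = 0.8315 * 100 = 83.15%


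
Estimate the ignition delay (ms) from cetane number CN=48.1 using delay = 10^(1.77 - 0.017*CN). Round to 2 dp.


delay = 10^(1.77 - 0.017*CN)
Exponent = 1.77 - 0.017*48.1 = 0.9523
delay = 10^0.9523 = 8.96 ms


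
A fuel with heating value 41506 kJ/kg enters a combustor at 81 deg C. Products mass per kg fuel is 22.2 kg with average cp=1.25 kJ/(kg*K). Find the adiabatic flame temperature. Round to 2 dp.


T_ad = T_in + Hc / (m_p * cp)
Denominator = 22.2 * 1.25 = 27.7500
Temperature rise = 41506 / 27.7500 = 1495.71 K
T_ad = 81 + 1495.71 = 1576.71 deg C


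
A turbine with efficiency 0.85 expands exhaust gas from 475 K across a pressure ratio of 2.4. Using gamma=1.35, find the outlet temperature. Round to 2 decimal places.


T_out = T_in * (1 - eta * (1 - PR^(-(gamma-1)/gamma)))
Exponent = -(1.35-1)/1.35 = -0.25925926
PR^exp = 2.4^(-0.25925926) = 0.79694200
Factor = 1 - 0.85*(1 - 0.79694200) = 0.82740070
T_out = 475 * 0.82740070 = 393.02 K


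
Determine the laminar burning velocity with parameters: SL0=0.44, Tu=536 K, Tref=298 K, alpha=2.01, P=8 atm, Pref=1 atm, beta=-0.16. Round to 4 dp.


SL = SL0 * (Tu/Tref)^alpha * (P/Pref)^beta
T ratio = 536/298 = 1.79865772
(T ratio)^alpha = 1.79865772^2.01 = 3.254217
(P/Pref)^beta = 8^(-0.16) = 0.716978
SL = 0.44 * 3.254217 * 0.716978 = 1.0266 m/s


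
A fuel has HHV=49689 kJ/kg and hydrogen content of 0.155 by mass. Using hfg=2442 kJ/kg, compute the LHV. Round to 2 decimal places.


LHV = HHV - hfg * 9 * H
Water correction = 2442 * 9 * 0.155 = 3406.590 kJ/kg
LHV = 49689 - 3406.590 = 46282.41 kJ/kg


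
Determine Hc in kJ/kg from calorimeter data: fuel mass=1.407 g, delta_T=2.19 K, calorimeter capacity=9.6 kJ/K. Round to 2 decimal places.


Hc = C_cal * delta_T / m_fuel
Q_released = 9.6 * 2.19 = 21.0240 kJ
m_fuel = 1.407 g = 1.407/1000 kg = 0.001407 kg
Hc = 21.0240 / 0.001407 = 14942.43 kJ/kg


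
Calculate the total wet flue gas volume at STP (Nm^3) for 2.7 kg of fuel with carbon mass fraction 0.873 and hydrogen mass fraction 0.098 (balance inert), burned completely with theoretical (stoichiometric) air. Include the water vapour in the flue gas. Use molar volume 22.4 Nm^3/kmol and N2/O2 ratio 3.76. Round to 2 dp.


Per kg fuel: CO2 = (C/12 kmol)*22.4 = (0.873/12)*22.4 = 1.62960 Nm^3
Per kg fuel: H2O = (H/2 kmol)*22.4 = (0.098/2)*22.4 = 1.09760 Nm^3
O2 needed per kg fuel = C/12 + H/4 = 0.873/12 + 0.098/4 = 0.09725000 kmol
Per kg fuel: N2 = O2*3.76*22.4 = 0.09725000*3.76*22.4 = 8.19078 Nm^3
Total per kg = 1.62960 + 1.09760 + 8.19078 = 10.91798 Nm^3
Total = 10.91798 * 2.7 = 29.48 Nm^3


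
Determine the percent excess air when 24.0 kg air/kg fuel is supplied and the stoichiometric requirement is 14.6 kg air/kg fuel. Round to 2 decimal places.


Excess air = actual - stoichiometric = 24.0 - 14.6 = 9.40 kg/kg fuel
Excess air % = (excess / stoich) * 100 = (9.40 / 14.6) * 100 = 64.38%


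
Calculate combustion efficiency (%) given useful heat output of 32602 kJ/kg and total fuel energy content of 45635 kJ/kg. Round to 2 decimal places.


Efficiency = (Q_useful / Q_fuel) * 100
Efficiency = (32602 / 45635) * 100
Efficiency = 0.7144 * 100 = 71.44%


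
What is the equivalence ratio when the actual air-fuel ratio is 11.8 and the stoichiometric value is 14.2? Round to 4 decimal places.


phi = AFR_stoich / AFR_actual
phi = 14.2 / 11.8 = 1.2034


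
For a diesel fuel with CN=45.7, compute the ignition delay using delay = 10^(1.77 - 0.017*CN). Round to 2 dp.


delay = 10^(1.77 - 0.017*CN)
Exponent = 1.77 - 0.017*45.7 = 0.9931
delay = 10^0.9931 = 9.84 ms


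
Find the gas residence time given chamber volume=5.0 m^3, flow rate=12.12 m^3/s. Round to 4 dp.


tau = V / Q_flow
tau = 5.0 / 12.12 = 0.4125 s


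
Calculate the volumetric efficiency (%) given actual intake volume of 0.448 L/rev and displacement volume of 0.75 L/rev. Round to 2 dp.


eta_v = (V_actual / V_disp) * 100
Ratio = 0.448 / 0.75 = 0.5973
eta_v = 0.5973 * 100 = 59.73%


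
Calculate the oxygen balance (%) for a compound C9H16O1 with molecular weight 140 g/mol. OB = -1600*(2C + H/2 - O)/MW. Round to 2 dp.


OB = -1600 * (2C + H/2 - O) / MW
Inner = 2*9 + 16/2 - 1 = 25.00
OB = -1600 * 25.00 / 140 = -285.71%


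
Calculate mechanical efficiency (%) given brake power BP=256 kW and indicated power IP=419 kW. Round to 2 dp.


eta_mech = (BP / IP) * 100
Ratio = 256 / 419 = 0.6110
eta_mech = 0.6110 * 100 = 61.10%


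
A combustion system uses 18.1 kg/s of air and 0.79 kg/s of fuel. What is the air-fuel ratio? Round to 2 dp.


AFR = m_air / m_fuel
AFR = 18.1 / 0.79 = 22.91


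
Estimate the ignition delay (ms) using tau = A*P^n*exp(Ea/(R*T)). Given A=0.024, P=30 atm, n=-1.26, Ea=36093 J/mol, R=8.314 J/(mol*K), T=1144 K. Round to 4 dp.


tau = A * P^n * exp(Ea/(R*T))
P^n = 30^(-1.26) = 0.01376662
Ea/(R*T) = 36093/(8.314*1144) = 3.794783
exp(Ea/(R*T)) = 44.468582
tau = 0.024 * 0.01376662 * 44.468582 = 0.0147 ms


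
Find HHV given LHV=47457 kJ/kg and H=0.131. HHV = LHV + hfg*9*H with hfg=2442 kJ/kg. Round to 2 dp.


HHV = LHV + hfg * 9 * H
Water addition = 2442 * 9 * 0.131 = 2879.118 kJ/kg
HHV = 47457 + 2879.118 = 50336.12 kJ/kg


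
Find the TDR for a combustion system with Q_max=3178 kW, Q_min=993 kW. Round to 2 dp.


TDR = Q_max / Q_min
TDR = 3178 / 993 = 3.20


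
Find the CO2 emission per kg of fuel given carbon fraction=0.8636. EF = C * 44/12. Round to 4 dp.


EF = C_frac * (M_CO2 / M_C)
EF = 0.8636 * (44/12)
EF = 0.8636 * 3.666667 = 3.1665 kg_CO2/kg_fuel


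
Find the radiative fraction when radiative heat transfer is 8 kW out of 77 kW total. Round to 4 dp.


f_rad = Q_rad / Q_total
f_rad = 8 / 77 = 0.1039


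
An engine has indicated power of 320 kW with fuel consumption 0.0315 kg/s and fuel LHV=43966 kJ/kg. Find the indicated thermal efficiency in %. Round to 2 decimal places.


eta_ith = (IP / (mf * LHV)) * 100
Denominator = 0.0315 * 43966 = 1384.9290 kW
eta_ith = (320 / 1384.9290) * 100 = 23.11%


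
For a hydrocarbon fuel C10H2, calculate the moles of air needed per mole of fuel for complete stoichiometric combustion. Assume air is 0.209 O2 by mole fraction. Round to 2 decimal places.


Balanced combustion: C10H2 + 10.5 O2 -> 10 CO2 + 1 H2O
O2 needed = C + H/4 = 10 + 2/4 = 10.50 moles
Air moles = O2 / 0.209 = 10.50 / 0.209 = 50.24 moles air


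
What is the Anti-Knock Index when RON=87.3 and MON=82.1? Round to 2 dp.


AKI = (RON + MON) / 2
AKI = (87.3 + 82.1) / 2
AKI = 169.4 / 2 = 84.70


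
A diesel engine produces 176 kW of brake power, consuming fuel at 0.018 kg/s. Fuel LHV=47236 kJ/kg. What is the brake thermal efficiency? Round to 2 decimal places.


eta_BTE = (BP / (mf * LHV)) * 100
Denominator = 0.018 * 47236 = 850.2480 kW
eta_BTE = (176 / 850.2480) * 100 = 20.70%


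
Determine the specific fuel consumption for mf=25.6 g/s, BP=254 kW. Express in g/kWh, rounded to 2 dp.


SFC = (mf / BP) * 3600
Rate = 25.6 / 254 = 0.100787 g/(s*kW)
SFC = 0.100787 * 3600 = 362.83 g/kWh


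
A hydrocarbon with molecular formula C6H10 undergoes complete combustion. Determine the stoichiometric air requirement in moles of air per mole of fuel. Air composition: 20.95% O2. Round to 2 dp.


Balanced combustion: C6H10 + 8.5 O2 -> 6 CO2 + 5 H2O
O2 needed = C + H/4 = 6 + 10/4 = 8.50 moles
Air moles = O2 / 0.2095 = 8.50 / 0.2095 = 40.57 moles air


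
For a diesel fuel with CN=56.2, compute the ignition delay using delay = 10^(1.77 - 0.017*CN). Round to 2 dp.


delay = 10^(1.77 - 0.017*CN)
Exponent = 1.77 - 0.017*56.2 = 0.8146
delay = 10^0.8146 = 6.53 ms


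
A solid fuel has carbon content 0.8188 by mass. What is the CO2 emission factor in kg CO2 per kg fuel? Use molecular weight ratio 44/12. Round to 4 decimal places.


EF = C_frac * (M_CO2 / M_C)
EF = 0.8188 * (44/12)
EF = 0.8188 * 3.666667 = 3.0023 kg_CO2/kg_fuel
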